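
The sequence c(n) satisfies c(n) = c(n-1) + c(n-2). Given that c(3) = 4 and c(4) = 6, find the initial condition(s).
Work backwards using c(k) = c(k+2) - c(k+1):
c(2) = c(4) - c(3) = 6 - 4 = 2
c(1) = c(3) - c(2) = 4 - 2 = 2
c(0) = c(2) - c(1) = 2 - 2 = 0

c(0) = 0, c(1) = 2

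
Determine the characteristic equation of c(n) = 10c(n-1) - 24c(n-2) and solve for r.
Substitute c(n) = rⁿ and divide through by rⁿ⁻²: r² - 10r + 24 = 0
Factor: (r - 4)(r - 6) = 0, so r = 4, 6.
General solution: c(n) = A·4ⁿ + B·6ⁿ

Characteristic: r² - 10r + 24 = 0, Roots: r = 4, 6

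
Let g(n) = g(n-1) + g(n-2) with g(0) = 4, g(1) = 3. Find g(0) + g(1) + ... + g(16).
Computing the sequence terms: 4, 3, 7, 10, 17, 27, 44, 71, 115, 186, 301, 487, 788, 1275, 2063, 3338, 5401
Adding these values together:

14137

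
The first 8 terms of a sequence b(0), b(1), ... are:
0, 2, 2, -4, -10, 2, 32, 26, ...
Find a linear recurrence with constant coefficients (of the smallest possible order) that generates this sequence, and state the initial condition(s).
Look for the lowest-order linear relation among consecutive terms.
Observation: b(n) - 1·b(n-1) - (-3)·b(n-2) = 0 holds for the shown terms, and no order-1 relation b(n) = α·b(n-1) + β fits.
Check at n=3: 1·2 + (-3)·2 = -4. ✓

b(n) = b(n-1) - 3b(n-2), b(0) = 0, b(1) = 2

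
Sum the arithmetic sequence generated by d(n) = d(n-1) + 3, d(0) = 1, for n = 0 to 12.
Computing the sequence terms: 1, 4, 7, 10, 13, 16, 19, 22, 25, 28, 31, 34, 37
Adding these values together:

247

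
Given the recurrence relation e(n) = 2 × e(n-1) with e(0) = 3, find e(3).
Computing step by step:
e(0) = 3
e(1) = 2 × 3 = 6
e(2) = 2 × 6 = 12
e(3) = 2 × 12 = 24

24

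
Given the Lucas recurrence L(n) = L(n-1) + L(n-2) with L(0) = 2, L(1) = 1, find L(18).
Computing the sequence terms:
2, 1, 3, 4, 7, 11, 18, 29, 47, 76, 123, 199, 322, 521, 843, 1364, 2207, 3571, 5778

5778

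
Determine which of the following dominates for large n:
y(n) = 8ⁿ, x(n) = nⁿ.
Comparing growth rates:
Growth-rate hierarchy: log n ≺ any polynomial ≺ any exponential cⁿ (c>1) ≺ n! ≺ nⁿ.
super-exponential nⁿ dominates exponential base 8 asymptotically.

x(n) grows faster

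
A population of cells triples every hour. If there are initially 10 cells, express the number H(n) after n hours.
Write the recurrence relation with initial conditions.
Each hour multiplies the count by 3, so the count after n hours depends only on the count after n-1 hours: H(n) = 3 × H(n-1). The starting count gives H(0) = 10.
Unrolling n times gives the closed form H(n) = 10 × 3ⁿ.

H(n) = 3 × H(n-1), H(0) = 10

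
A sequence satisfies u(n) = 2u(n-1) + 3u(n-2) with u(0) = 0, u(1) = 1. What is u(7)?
Computing the sequence terms:
0, 1, 2, 7, 20, 61, 182, 547

547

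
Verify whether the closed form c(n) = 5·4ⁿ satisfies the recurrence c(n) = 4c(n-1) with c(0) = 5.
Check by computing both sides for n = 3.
From the recurrence with c(0) = 5:
  c(0) = 5, c(1) = 20, c(2) = 80, c(3) = 320
  so the recurrence gives c(3) = 320.
From the proposed closed form c(n) = 5·4ⁿ:
  c(3) = 320.
Both sides give 320 at n = 3, and the initial condition(s) match, so the closed form is consistent.

Yes, the closed form is correct.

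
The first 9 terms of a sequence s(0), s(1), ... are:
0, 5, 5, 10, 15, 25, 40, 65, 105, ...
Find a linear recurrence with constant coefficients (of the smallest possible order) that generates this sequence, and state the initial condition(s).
Look for the lowest-order linear relation among consecutive terms.
Observation: s(n) - 1·s(n-1) - (1)·s(n-2) = 0 holds for the shown terms, and no order-1 relation s(n) = α·s(n-1) + β fits.
Check at n=3: 1·5 + (1)·5 = 10. ✓

s(n) = s(n-1) + s(n-2), s(0) = 0, s(1) = 5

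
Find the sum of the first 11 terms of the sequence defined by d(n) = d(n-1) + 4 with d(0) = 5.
Computing the sequence terms: 5, 9, 13, 17, 21, 25, 29, 33, 37, 41, 45
Adding these values together:

275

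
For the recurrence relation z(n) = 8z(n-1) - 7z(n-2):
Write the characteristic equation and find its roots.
Substitute z(n) = rⁿ and divide through by rⁿ⁻²: r² - 8r + 7 = 0
Factor: (r - 7)(r - 1) = 0, so r = 7, 1.
General solution: z(n) = A·7ⁿ + B·1ⁿ

Characteristic: r² - 8r + 7 = 0, Roots: r = 7, 1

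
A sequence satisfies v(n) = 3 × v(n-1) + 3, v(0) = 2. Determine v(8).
Computing step by step:
v(0) = 2
v(1) = 3 × 2 + 3 = 9
v(2) = 3 × 9 + 3 = 30
v(3) = 3 × 30 + 3 = 93
v(4) = 3 × 93 + 3 = 282
v(5) = 3 × 282 + 3 = 849
v(6) = 3 × 849 + 3 = 2550
v(7) = 3 × 2550 + 3 = 7653
v(8) = 3 × 7653 + 3 = 22962

22962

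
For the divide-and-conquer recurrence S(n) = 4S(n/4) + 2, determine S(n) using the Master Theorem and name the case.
Master Theorem template: S(n) = a·S(n/b) + f(n).
Here: a=4, b=4, f(n)=2
Compute log_b(a) = log_4(4) = 1.
f(n) = 2 = O(n^(1-ε)) with ε = 1. Case 1: S(n) = Θ(n^log_b(a)) = Θ(n).

Case 1: S(n) = Θ(n)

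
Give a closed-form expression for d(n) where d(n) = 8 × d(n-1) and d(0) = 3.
Recurrence: d(n) = 8 × d(n-1), initial: d(0) = 3.
Each term is 8 times the previous, so this is geometric with ratio 8. After n steps: d(n) = d(0)·8ⁿ = 3·8ⁿ.

d(n) = 3·8ⁿ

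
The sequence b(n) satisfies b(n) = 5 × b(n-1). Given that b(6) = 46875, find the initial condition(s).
In general b(n) = 5ⁿ · b(0). At n = 6: b(0) = b(6) / 5^6 = 46875 / 15625 = 3.

b(0) = 3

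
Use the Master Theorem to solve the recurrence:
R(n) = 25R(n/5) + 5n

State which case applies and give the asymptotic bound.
Master Theorem template: R(n) = a·R(n/b) + f(n).
Here: a=25, b=5, f(n)=5n
Compute log_b(a) = log_5(25) = 2.
f(n) = 5n = O(n^(2-ε)) with ε = 1. Case 1: R(n) = Θ(n^log_b(a)) = Θ(n^2).

Case 1: R(n) = Θ(n^2)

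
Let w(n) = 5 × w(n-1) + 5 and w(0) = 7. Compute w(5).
Computing step by step:
w(0) = 7
w(1) = 5 × 7 + 5 = 40
w(2) = 5 × 40 + 5 = 205
w(3) = 5 × 205 + 5 = 1030
w(4) = 5 × 1030 + 5 = 5155
w(5) = 5 × 5155 + 5 = 25780

25780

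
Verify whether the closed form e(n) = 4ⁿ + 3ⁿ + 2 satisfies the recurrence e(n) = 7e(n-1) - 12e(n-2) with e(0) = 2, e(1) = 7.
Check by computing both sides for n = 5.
From the recurrence with e(0) = 2, e(1) = 7:
  e(0) = 2, e(1) = 7, e(2) = 25, e(3) = 91, e(4) = 337, e(5) = 1267
  so the recurrence gives e(5) = 1267.
From the proposed closed form e(n) = 4ⁿ + 3ⁿ + 2:
  e(5) = 1269.
The recurrence gives 1267 but the closed form gives 1269, so the closed form does not satisfy the recurrence.

No, the closed form is incorrect.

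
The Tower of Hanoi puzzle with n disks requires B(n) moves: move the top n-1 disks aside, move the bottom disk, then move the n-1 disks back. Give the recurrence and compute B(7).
Moving n disks = move the top n-1 disks aside (B(n-1) moves) + move the largest disk (1 move) + move the n-1 disks back on top (B(n-1) moves), so B(n) = 2B(n-1) + 1, with B(1) = 1 (a single disk takes one move).
First terms: 1, 3, 7, 15, 31, 63, … — each is one less than a power of 2. Indeed B(n) + 1 = 2(B(n-1) + 1) with B(1) + 1 = 2, so B(n) + 1 = 2ⁿ and B(n) = 2ⁿ - 1.
Hence B(7) = 2^7 - 1 = 128 - 1 = 127.

B(n) = 2B(n-1) + 1, B(1) = 1; B(7) = 127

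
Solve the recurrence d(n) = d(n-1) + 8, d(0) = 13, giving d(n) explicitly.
Recurrence: d(n) = d(n-1) + 8, initial: d(0) = 13.
Each step adds 8, so d(n) = d(0) + 8n = 8n + 13.

d(n) = 8n + 13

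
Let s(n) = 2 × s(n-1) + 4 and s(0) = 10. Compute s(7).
Computing step by step:
s(0) = 10
s(1) = 2 × 10 + 4 = 24
s(2) = 2 × 24 + 4 = 52
s(3) = 2 × 52 + 4 = 108
s(4) = 2 × 108 + 4 = 220
s(5) = 2 × 220 + 4 = 444
s(6) = 2 × 444 + 4 = 892
s(7) = 2 × 892 + 4 = 1788

1788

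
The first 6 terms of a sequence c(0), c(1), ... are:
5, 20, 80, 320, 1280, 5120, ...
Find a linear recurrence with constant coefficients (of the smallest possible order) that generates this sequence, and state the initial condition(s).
Look for the lowest-order linear relation among consecutive terms.
Observation: each term is 4× the previous.
Check at n=2: 4·20 = 80. ✓

c(n) = 4 × c(n-1), c(0) = 5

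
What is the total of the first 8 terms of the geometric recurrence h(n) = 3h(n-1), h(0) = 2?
Computing the sequence terms: 2, 6, 18, 54, 162, 486, 1458, 4374
Adding these values together:

6560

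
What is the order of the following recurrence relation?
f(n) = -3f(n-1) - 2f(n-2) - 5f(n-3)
The order is the largest lag k for which f(n-k) appears. Here the deepest term is f(n-3), so the order is 3.

Order 3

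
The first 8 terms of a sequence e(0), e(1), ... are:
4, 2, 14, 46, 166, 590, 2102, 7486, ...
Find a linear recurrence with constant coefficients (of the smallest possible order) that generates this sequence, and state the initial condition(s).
Look for the lowest-order linear relation among consecutive terms.
Observation: e(n) - 3·e(n-1) - (2)·e(n-2) = 0 holds for the shown terms, and no order-1 relation e(n) = α·e(n-1) + β fits.
Check at n=3: 3·14 + (2)·2 = 46. ✓

e(n) = 3e(n-1) + 2e(n-2), e(0) = 4, e(1) = 2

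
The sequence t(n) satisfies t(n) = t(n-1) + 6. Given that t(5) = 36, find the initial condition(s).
t(5) = t(0) + 5·6, so t(0) = 36 - 30 = 6.

t(0) = 6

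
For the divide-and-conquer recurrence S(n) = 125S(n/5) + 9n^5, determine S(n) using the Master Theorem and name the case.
Master Theorem template: S(n) = a·S(n/b) + f(n).
Here: a=125, b=5, f(n)=9n^5
Compute log_b(a) = log_5(125) = 3.
f(n) = 9n^5 = Ω(n^(3+ε)) with ε = 2, and the regularity condition holds (a·f(n/b) = (a/b^5)·f(n) with a/b^5 = 5^-2 < 1). Case 3: S(n) = Θ(f(n)) = Θ(n^5).

Case 3: S(n) = Θ(n^5)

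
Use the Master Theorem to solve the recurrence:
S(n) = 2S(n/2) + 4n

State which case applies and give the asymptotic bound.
Master Theorem template: S(n) = a·S(n/b) + f(n).
Here: a=2, b=2, f(n)=4n
Compute log_b(a) = log_2(2) = 1.
f(n) = 4n = Θ(n). Case 2: S(n) = Θ(n log n).

Case 2: S(n) = Θ(n log n)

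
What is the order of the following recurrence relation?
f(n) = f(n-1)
The order is the largest lag k for which f(n-k) appears. Here the deepest term is f(n-1), so the order is 1.

Order 1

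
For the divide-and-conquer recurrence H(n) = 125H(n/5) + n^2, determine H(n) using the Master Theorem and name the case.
Master Theorem template: H(n) = a·H(n/b) + f(n).
Here: a=125, b=5, f(n)=n^2
Compute log_b(a) = log_5(125) = 3.
f(n) = n^2 = O(n^(3-ε)) with ε = 1. Case 1: H(n) = Θ(n^log_b(a)) = Θ(n^3).

Case 1: H(n) = Θ(n^3)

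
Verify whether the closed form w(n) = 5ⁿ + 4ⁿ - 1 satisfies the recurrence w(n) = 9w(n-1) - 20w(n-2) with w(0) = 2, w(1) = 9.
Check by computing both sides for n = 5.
From the recurrence with w(0) = 2, w(1) = 9:
  w(0) = 2, w(1) = 9, w(2) = 41, w(3) = 189, w(4) = 881, w(5) = 4149
  so the recurrence gives w(5) = 4149.
From the proposed closed form w(n) = 5ⁿ + 4ⁿ - 1:
  w(5) = 4148.
The recurrence gives 4149 but the closed form gives 4148, so the closed form does not satisfy the recurrence.

No, the closed form is incorrect.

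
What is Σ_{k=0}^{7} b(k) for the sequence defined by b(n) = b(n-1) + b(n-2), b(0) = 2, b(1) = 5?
Computing the sequence terms: 2, 5, 7, 12, 19, 31, 50, 81
Adding these values together:

207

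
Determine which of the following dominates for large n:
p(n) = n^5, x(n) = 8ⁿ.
Comparing growth rates:
Growth-rate hierarchy: log n ≺ any polynomial ≺ any exponential cⁿ (c>1) ≺ n! ≺ nⁿ.
exponential base 8 dominates polynomial degree 5 asymptotically.

x(n) grows faster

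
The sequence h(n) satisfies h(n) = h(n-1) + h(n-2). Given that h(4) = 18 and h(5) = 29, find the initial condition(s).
Work backwards using h(k) = h(k+2) - h(k+1):
h(3) = h(5) - h(4) = 29 - 18 = 11
h(2) = h(4) - h(3) = 18 - 11 = 7
h(1) = h(3) - h(2) = 11 - 7 = 4
h(0) = h(2) - h(1) = 7 - 4 = 3

h(0) = 3, h(1) = 4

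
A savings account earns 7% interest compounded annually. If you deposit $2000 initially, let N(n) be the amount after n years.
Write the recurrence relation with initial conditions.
Each year the balance grows by 7%, i.e. is multiplied by 1 + 7/100 = 1.07, so N(n) = 1.07 × N(n-1). The initial deposit gives N(0) = 2000.
Unrolling gives the closed form N(n) = 2000 × (1.07)ⁿ.

N(n) = 1.07 × N(n-1), N(0) = 2000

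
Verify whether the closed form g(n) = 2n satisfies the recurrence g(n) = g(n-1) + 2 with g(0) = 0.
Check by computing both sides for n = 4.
From the recurrence with g(0) = 0:
  g(0) = 0, g(1) = 2, g(2) = 4, g(3) = 6, g(4) = 8
  so the recurrence gives g(4) = 8.
From the proposed closed form g(n) = 2n:
  g(4) = 8.
Both sides give 8 at n = 4, and the initial condition(s) match, so the closed form is consistent.

Yes, the closed form is correct.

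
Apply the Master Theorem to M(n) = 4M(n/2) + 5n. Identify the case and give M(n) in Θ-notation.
Master Theorem template: M(n) = a·M(n/b) + f(n).
Here: a=4, b=2, f(n)=5n
Compute log_b(a) = log_2(4) = 2.
f(n) = 5n = O(n^(2-ε)) with ε = 1. Case 1: M(n) = Θ(n^log_b(a)) = Θ(n^2).

Case 1: M(n) = Θ(n^2)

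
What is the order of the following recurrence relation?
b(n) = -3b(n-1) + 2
The order is the largest lag k for which b(n-k) appears. Here the deepest term is b(n-1) (the 2 term is non-homogeneous and does not affect the order), so the order is 1.

Order 1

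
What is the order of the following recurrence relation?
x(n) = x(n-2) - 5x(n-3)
The order is the largest lag k for which x(n-k) appears. Here the deepest term is x(n-3), so the order is 3.

Order 3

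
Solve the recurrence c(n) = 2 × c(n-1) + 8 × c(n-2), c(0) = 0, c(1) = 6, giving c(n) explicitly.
Recurrence: c(n) = 2 × c(n-1) + 8 × c(n-2), initial: c(0) = 0, c(1) = 6.
Characteristic equation: r² - 2r - 8 = 0, which factors as (r - 4)(r + 2) = 0, so r = 4, -2. General solution c(n) = A·4ⁿ + B·(-2)ⁿ. From c(0) = 0: A + B = 0. From c(1) = 6: 4A - 2B = 6. Solving gives A = 1, B = -1.

c(n) = 4ⁿ - (-2)ⁿ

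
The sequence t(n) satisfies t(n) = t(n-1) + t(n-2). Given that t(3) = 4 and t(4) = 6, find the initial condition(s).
Work backwards using t(k) = t(k+2) - t(k+1):
t(2) = t(4) - t(3) = 6 - 4 = 2
t(1) = t(3) - t(2) = 4 - 2 = 2
t(0) = t(2) - t(1) = 2 - 2 = 0

t(0) = 0, t(1) = 2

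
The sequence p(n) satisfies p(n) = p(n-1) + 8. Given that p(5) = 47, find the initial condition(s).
p(5) = p(0) + 5·8, so p(0) = 47 - 40 = 7.

p(0) = 7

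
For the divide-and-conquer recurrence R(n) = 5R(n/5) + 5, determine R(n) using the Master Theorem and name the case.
Master Theorem template: R(n) = a·R(n/b) + f(n).
Here: a=5, b=5, f(n)=5
Compute log_b(a) = log_5(5) = 1.
f(n) = 5 = O(n^(1-ε)) with ε = 1. Case 1: R(n) = Θ(n^log_b(a)) = Θ(n).

Case 1: R(n) = Θ(n)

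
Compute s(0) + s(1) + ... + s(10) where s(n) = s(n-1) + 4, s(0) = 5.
Computing the sequence terms: 5, 9, 13, 17, 21, 25, 29, 33, 37, 41, 45
Adding these values together:

275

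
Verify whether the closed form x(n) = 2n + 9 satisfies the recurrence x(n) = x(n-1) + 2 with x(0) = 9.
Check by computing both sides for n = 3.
From the recurrence with x(0) = 9:
  x(0) = 9, x(1) = 11, x(2) = 13, x(3) = 15
  so the recurrence gives x(3) = 15.
From the proposed closed form x(n) = 2n + 9:
  x(3) = 15.
Both sides give 15 at n = 3, and the initial condition(s) match, so the closed form is consistent.

Yes, the closed form is correct.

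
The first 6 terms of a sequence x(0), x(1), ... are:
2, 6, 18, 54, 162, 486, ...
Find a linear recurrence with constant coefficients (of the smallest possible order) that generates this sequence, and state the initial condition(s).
Look for the lowest-order linear relation among consecutive terms.
Observation: each term is 3× the previous.
Check at n=2: 3·6 = 18. ✓

x(n) = 3 × x(n-1), x(0) = 2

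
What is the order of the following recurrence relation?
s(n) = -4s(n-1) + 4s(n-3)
The order is the largest lag k for which s(n-k) appears. Here the deepest term is s(n-3), so the order is 3.

Order 3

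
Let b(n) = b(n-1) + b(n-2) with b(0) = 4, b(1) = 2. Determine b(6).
Computing the sequence terms:
4, 2, 6, 8, 14, 22, 36

36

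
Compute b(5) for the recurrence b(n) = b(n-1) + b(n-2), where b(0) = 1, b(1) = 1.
Computing the sequence terms:
1, 1, 2, 3, 5, 8

8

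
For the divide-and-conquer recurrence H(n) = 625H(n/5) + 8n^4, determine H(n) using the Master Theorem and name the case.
Master Theorem template: H(n) = a·H(n/b) + f(n).
Here: a=625, b=5, f(n)=8n^4
Compute log_b(a) = log_5(625) = 4.
f(n) = 8n^4 = Θ(n^4). Case 2: H(n) = Θ(n^4 log n).

Case 2: H(n) = Θ(n^4 log n)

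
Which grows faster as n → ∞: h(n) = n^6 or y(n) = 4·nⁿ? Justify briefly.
Comparing growth rates:
Growth-rate hierarchy: log n ≺ any polynomial ≺ any exponential cⁿ (c>1) ≺ n! ≺ nⁿ.
super-exponential nⁿ dominates polynomial degree 6 asymptotically.

y(n) grows faster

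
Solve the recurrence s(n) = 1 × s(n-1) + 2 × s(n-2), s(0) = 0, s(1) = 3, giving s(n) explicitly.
Recurrence: s(n) = 1 × s(n-1) + 2 × s(n-2), initial: s(0) = 0, s(1) = 3.
Characteristic equation: r² - 1r - 2 = 0, which factors as (r - 2)(r + 1) = 0, so r = 2, -1. General solution s(n) = A·2ⁿ + B·(-1)ⁿ. From s(0) = 0: A + B = 0. From s(1) = 3: 2A - 1B = 3. Solving gives A = 1, B = -1.

s(n) = 2ⁿ - (-1)ⁿ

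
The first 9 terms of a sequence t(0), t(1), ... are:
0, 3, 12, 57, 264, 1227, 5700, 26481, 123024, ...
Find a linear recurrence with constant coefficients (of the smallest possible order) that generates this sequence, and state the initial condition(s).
Look for the lowest-order linear relation among consecutive terms.
Observation: t(n) - 4·t(n-1) - (3)·t(n-2) = 0 holds for the shown terms, and no order-1 relation t(n) = α·t(n-1) + β fits.
Check at n=3: 4·12 + (3)·3 = 57. ✓

t(n) = 4t(n-1) + 3t(n-2), t(0) = 0, t(1) = 3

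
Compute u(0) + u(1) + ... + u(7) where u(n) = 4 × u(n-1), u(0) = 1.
Computing the sequence terms: 1, 4, 16, 64, 256, 1024, 4096, 16384
Adding these values together:

21845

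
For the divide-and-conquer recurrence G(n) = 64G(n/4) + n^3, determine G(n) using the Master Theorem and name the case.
Master Theorem template: G(n) = a·G(n/b) + f(n).
Here: a=64, b=4, f(n)=n^3
Compute log_b(a) = log_4(64) = 3.
f(n) = n^3 = Θ(n^3). Case 2: G(n) = Θ(n^3 log n).

Case 2: G(n) = Θ(n^3 log n)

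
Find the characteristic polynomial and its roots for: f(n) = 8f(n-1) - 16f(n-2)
Substitute f(n) = rⁿ and divide through by rⁿ⁻²: r² - 8r + 16 = 0
Factor: (r - 4)² = 0, so r = 4 (double root).
General solution: f(n) = (A + Bn)·4ⁿ

Characteristic: r² - 8r + 16 = 0, Roots: r = 4 (double root)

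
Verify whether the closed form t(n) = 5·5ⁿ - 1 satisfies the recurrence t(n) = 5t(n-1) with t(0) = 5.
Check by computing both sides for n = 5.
From the recurrence with t(0) = 5:
  t(0) = 5, t(1) = 25, t(2) = 125, t(3) = 625, t(4) = 3125, t(5) = 15625
  so the recurrence gives t(5) = 15625.
From the proposed closed form t(n) = 5·5ⁿ - 1:
  t(5) = 15624.
The recurrence gives 15625 but the closed form gives 15624, so the closed form does not satisfy the recurrence.

No, the closed form is incorrect.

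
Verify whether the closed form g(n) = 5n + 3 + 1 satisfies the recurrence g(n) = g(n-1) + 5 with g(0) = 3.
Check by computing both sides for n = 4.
From the recurrence with g(0) = 3:
  g(0) = 3, g(1) = 8, g(2) = 13, g(3) = 18, g(4) = 23
  so the recurrence gives g(4) = 23.
From the proposed closed form g(n) = 5n + 3 + 1:
  g(4) = 24.
The recurrence gives 23 but the closed form gives 24, so the closed form does not satisfy the recurrence.

No, the closed form is incorrect.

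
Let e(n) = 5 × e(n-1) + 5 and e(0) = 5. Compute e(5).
Computing step by step:
e(0) = 5
e(1) = 5 × 5 + 5 = 30
e(2) = 5 × 30 + 5 = 155
e(3) = 5 × 155 + 5 = 780
e(4) = 5 × 780 + 5 = 3905
e(5) = 5 × 3905 + 5 = 19530

19530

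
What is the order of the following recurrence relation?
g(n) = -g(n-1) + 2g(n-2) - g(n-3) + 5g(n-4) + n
The order is the largest lag k for which g(n-k) appears. Here the deepest term is g(n-4) (the n term is non-homogeneous and does not affect the order), so the order is 4.

Order 4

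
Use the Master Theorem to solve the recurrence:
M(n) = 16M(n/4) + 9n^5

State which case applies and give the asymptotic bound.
Master Theorem template: M(n) = a·M(n/b) + f(n).
Here: a=16, b=4, f(n)=9n^5
Compute log_b(a) = log_4(16) = 2.
f(n) = 9n^5 = Ω(n^(2+ε)) with ε = 3, and the regularity condition holds (a·f(n/b) = (a/b^5)·f(n) with a/b^5 = 4^-3 < 1). Case 3: M(n) = Θ(f(n)) = Θ(n^5).

Case 3: M(n) = Θ(n^5)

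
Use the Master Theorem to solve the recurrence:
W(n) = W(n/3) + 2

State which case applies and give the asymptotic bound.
Master Theorem template: W(n) = a·W(n/b) + f(n).
Here: a=1, b=3, f(n)=2
Compute log_b(a) = log_3(1) = 0.
f(n) = 2 = Θ(1). Case 2: W(n) = Θ(log n).

Case 2: W(n) = Θ(log n)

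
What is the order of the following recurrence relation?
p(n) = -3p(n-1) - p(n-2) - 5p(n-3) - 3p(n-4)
The order is the largest lag k for which p(n-k) appears. Here the deepest term is p(n-4), so the order is 4.

Order 4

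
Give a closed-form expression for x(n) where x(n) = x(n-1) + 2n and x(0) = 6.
Recurrence: x(n) = x(n-1) + 2n, initial: x(0) = 6.
Telescoping: x(n) = x(0) + 2·Σᵢ₌₁ⁿ i = 6 + 2·n(n+1)/2.

x(n) = 2·n(n+1)/2 + 6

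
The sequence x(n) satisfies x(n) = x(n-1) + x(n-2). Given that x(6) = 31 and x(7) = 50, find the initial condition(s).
Work backwards using x(k) = x(k+2) - x(k+1):
x(5) = x(7) - x(6) = 50 - 31 = 19
x(4) = x(6) - x(5) = 31 - 19 = 12
x(3) = x(5) - x(4) = 19 - 12 = 7
x(2) = x(4) - x(3) = 12 - 7 = 5
x(1) = x(3) - x(2) = 7 - 5 = 2
x(0) = x(2) - x(1) = 5 - 2 = 3

x(0) = 3, x(1) = 2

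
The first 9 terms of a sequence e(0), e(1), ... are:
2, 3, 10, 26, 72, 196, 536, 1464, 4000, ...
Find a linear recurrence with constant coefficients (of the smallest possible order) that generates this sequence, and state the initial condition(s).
Look for the lowest-order linear relation among consecutive terms.
Observation: e(n) - 2·e(n-1) - (2)·e(n-2) = 0 holds for the shown terms, and no order-1 relation e(n) = α·e(n-1) + β fits.
Check at n=3: 2·10 + (2)·3 = 26. ✓

e(n) = 2e(n-1) + 2e(n-2), e(0) = 2, e(1) = 3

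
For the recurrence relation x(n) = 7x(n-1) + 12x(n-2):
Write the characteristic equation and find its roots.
Substitute x(n) = rⁿ and divide through by rⁿ⁻²: r² - 7r - 12 = 0
Discriminant: 7² + 4·12 = 97, not a perfect square, so by the quadratic formula r = (7 ± √97)/2.
General solution: x(n) = A·r₁ⁿ + B·r₂ⁿ where r₁,r₂ = (7 ± √97)/2

Characteristic: r² - 7r - 12 = 0, Roots: r = (7 ± √97)/2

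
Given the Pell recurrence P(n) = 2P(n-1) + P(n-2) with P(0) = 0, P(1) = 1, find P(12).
Computing the sequence terms:
0, 1, 2, 5, 12, 29, 70, 169, 408, 985, 2378, 5741, 13860

13860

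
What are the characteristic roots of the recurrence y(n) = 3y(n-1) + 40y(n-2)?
Substitute y(n) = rⁿ and divide through by rⁿ⁻²: r² - 3r - 40 = 0
Factor: (r + 5)(r - 8) = 0, so r = -5, 8.
General solution: y(n) = A·(-5)ⁿ + B·8ⁿ

Characteristic: r² - 3r - 40 = 0, Roots: r = -5, 8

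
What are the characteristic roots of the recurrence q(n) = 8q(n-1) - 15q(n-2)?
Substitute q(n) = rⁿ and divide through by rⁿ⁻²: r² - 8r + 15 = 0
Factor: (r - 5)(r - 3) = 0, so r = 5, 3.
General solution: q(n) = A·5ⁿ + B·3ⁿ

Characteristic: r² - 8r + 15 = 0, Roots: r = 5, 3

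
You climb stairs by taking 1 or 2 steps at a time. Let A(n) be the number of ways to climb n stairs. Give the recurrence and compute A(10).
Condition on the size of the last step (1 to 2): before it there were n-1, …, n-2 stairs climbed, and these cases are disjoint, so A(n) = A(n-1) + A(n-2) (Fibonacci-type sequence).
Initial conditions by direct count (compositions of i into parts ≤ 2): A(1) = 1; A(2) = 2.
Iterating the recurrence: A(3) = 3, A(4) = 5, A(5) = 8, A(6) = 13, A(7) = 21, A(8) = 34, A(9) = 55, A(10) = 89.

A(n) = A(n-1) + A(n-2), A(1) = 1, A(2) = 2; A(10) = 89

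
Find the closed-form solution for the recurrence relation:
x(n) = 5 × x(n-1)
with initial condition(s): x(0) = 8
Recurrence: x(n) = 5 × x(n-1), initial: x(0) = 8.
Each term is 5 times the previous, so this is geometric with ratio 5. After n steps: x(n) = x(0)·5ⁿ = 8·5ⁿ.

x(n) = 8·5ⁿ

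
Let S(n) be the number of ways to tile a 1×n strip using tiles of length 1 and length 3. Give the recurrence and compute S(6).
Condition on the last tile: it has length 1 (leaving a 1×(n-1) strip) or length 3 (leaving a 1×(n-3) strip), so S(n) = S(n-1) + S(n-3) (order-3 linear recurrence).
For 0 ≤ i < 3 only unit tiles fit, so S(i) = 1.
Iterating the recurrence: S(3) = 2, S(4) = 3, S(5) = 4, S(6) = 6.

S(n) = S(n-1) + S(n-3), with S(i) = 1 for 0 ≤ i < 3; S(6) = 6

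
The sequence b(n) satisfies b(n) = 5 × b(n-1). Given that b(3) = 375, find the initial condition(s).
In general b(n) = 5ⁿ · b(0). At n = 3: b(0) = b(3) / 5^3 = 375 / 125 = 3.

b(0) = 3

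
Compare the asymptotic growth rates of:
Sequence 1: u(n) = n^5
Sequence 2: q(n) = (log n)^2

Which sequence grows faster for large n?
Comparing growth rates:
Growth-rate hierarchy: log n ≺ any polynomial ≺ any exponential cⁿ (c>1) ≺ n! ≺ nⁿ.
polynomial degree 5 dominates polylogarithmic (log n)^2 asymptotically.

u(n) grows faster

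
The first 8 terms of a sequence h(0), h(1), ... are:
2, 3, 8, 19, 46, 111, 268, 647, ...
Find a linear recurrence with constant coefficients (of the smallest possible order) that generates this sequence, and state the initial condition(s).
Look for the lowest-order linear relation among consecutive terms.
Observation: h(n) - 2·h(n-1) - (1)·h(n-2) = 0 holds for the shown terms, and no order-1 relation h(n) = α·h(n-1) + β fits.
Check at n=3: 2·8 + (1)·3 = 19. ✓

h(n) = 2h(n-1) + h(n-2), h(0) = 2, h(1) = 3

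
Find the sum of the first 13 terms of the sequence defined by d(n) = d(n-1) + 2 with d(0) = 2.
Computing the sequence terms: 2, 4, 6, 8, 10, 12, 14, 16, 18, 20, 22, 24, 26
Adding these values together:

182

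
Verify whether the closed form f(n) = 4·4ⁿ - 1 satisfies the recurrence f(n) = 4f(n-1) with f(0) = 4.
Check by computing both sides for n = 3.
From the recurrence with f(0) = 4:
  f(0) = 4, f(1) = 16, f(2) = 64, f(3) = 256
  so the recurrence gives f(3) = 256.
From the proposed closed form f(n) = 4·4ⁿ - 1:
  f(3) = 255.
The recurrence gives 256 but the closed form gives 255, so the closed form does not satisfy the recurrence.

No, the closed form is incorrect.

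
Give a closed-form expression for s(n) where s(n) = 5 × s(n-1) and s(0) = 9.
Recurrence: s(n) = 5 × s(n-1), initial: s(0) = 9.
Each term is 5 times the previous, so this is geometric with ratio 5. After n steps: s(n) = s(0)·5ⁿ = 9·5ⁿ.

s(n) = 9·5ⁿ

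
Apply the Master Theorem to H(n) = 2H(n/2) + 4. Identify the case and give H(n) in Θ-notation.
Master Theorem template: H(n) = a·H(n/b) + f(n).
Here: a=2, b=2, f(n)=4
Compute log_b(a) = log_2(2) = 1.
f(n) = 4 = O(n^(1-ε)) with ε = 1. Case 1: H(n) = Θ(n^log_b(a)) = Θ(n).

Case 1: H(n) = Θ(n)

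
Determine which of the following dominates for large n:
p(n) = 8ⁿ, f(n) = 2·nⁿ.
Comparing growth rates:
Growth-rate hierarchy: log n ≺ any polynomial ≺ any exponential cⁿ (c>1) ≺ n! ≺ nⁿ.
super-exponential nⁿ dominates exponential base 8 asymptotically.

f(n) grows faster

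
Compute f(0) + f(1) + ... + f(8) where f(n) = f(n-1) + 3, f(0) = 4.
Computing the sequence terms: 4, 7, 10, 13, 16, 19, 22, 25, 28
Adding these values together:

144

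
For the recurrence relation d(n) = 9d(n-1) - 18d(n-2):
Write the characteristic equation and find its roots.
Substitute d(n) = rⁿ and divide through by rⁿ⁻²: r² - 9r + 18 = 0
Factor: (r - 3)(r - 6) = 0, so r = 3, 6.
General solution: d(n) = A·3ⁿ + B·6ⁿ

Characteristic: r² - 9r + 18 = 0, Roots: r = 3, 6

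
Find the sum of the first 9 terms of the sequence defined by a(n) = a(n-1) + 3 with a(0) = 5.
Computing the sequence terms: 5, 8, 11, 14, 17, 20, 23, 26, 29
Adding these values together:

153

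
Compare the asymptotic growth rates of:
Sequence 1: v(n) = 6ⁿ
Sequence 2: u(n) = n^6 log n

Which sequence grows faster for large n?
Comparing growth rates:
Growth-rate hierarchy: log n ≺ any polynomial ≺ any exponential cⁿ (c>1) ≺ n! ≺ nⁿ.
exponential base 6 dominates polynomial degree 6 (with log factor) asymptotically.

v(n) grows faster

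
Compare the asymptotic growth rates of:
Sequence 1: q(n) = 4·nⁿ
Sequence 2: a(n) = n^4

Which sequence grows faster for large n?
Comparing growth rates:
Growth-rate hierarchy: log n ≺ any polynomial ≺ any exponential cⁿ (c>1) ≺ n! ≺ nⁿ.
super-exponential nⁿ dominates polynomial degree 4 asymptotically.

q(n) grows faster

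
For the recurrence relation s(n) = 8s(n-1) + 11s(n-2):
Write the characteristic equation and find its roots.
Substitute s(n) = rⁿ and divide through by rⁿ⁻²: r² - 8r - 11 = 0
Discriminant: 8² + 4·11 = 108, not a perfect square, so by the quadratic formula r = (8 ± √108)/2.
General solution: s(n) = A·r₁ⁿ + B·r₂ⁿ where r₁,r₂ = (8 ± √108)/2

Characteristic: r² - 8r - 11 = 0, Roots: r = (8 ± √108)/2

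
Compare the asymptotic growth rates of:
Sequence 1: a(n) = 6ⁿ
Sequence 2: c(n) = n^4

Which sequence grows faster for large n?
Comparing growth rates:
Growth-rate hierarchy: log n ≺ any polynomial ≺ any exponential cⁿ (c>1) ≺ n! ≺ nⁿ.
exponential base 6 dominates polynomial degree 4 asymptotically.

a(n) grows faster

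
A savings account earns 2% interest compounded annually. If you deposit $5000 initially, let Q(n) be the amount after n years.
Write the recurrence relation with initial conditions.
Each year the balance grows by 2%, i.e. is multiplied by 1 + 2/100 = 1.02, so Q(n) = 1.02 × Q(n-1). The initial deposit gives Q(0) = 5000.
Unrolling gives the closed form Q(n) = 5000 × (1.02)ⁿ.

Q(n) = 1.02 × Q(n-1), Q(0) = 5000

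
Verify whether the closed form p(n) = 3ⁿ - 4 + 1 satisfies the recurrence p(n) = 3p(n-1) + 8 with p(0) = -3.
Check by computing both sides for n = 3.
From the recurrence with p(0) = -3:
  p(0) = -3, p(1) = -1, p(2) = 5, p(3) = 23
  so the recurrence gives p(3) = 23.
From the proposed closed form p(n) = 3ⁿ - 4 + 1:
  p(3) = 24.
The recurrence gives 23 but the closed form gives 24, so the closed form does not satisfy the recurrence.

No, the closed form is incorrect.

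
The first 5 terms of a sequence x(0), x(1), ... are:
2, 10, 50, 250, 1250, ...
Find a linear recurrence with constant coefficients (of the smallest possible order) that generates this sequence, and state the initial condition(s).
Look for the lowest-order linear relation among consecutive terms.
Observation: each term is 5× the previous.
Check at n=2: 5·10 = 50. ✓

x(n) = 5 × x(n-1), x(0) = 2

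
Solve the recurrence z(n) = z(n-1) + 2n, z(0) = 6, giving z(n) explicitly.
Recurrence: z(n) = z(n-1) + 2n, initial: z(0) = 6.
Telescoping: z(n) = z(0) + 2·Σᵢ₌₁ⁿ i = 6 + 2·n(n+1)/2.

z(n) = 2·n(n+1)/2 + 6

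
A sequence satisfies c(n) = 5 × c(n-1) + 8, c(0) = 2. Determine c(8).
Computing step by step:
c(0) = 2
c(1) = 5 × 2 + 8 = 18
c(2) = 5 × 18 + 8 = 98
c(3) = 5 × 98 + 8 = 498
c(4) = 5 × 498 + 8 = 2498
c(5) = 5 × 2498 + 8 = 12498
c(6) = 5 × 12498 + 8 = 62498
c(7) = 5 × 62498 + 8 = 312498
c(8) = 5 × 312498 + 8 = 1562498

1562498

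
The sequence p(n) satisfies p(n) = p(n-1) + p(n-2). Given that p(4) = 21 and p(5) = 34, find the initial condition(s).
Work backwards using p(k) = p(k+2) - p(k+1):
p(3) = p(5) - p(4) = 34 - 21 = 13
p(2) = p(4) - p(3) = 21 - 13 = 8
p(1) = p(3) - p(2) = 13 - 8 = 5
p(0) = p(2) - p(1) = 8 - 5 = 3

p(0) = 3, p(1) = 5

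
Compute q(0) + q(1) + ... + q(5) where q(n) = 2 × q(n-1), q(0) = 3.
Computing the sequence terms: 3, 6, 12, 24, 48, 96
Adding these values together:

189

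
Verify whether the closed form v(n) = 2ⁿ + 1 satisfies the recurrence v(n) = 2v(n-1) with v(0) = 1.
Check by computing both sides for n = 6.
From the recurrence with v(0) = 1:
  v(0) = 1, v(1) = 2, v(2) = 4, v(3) = 8, v(4) = 16, v(5) = 32, v(6) = 64
  so the recurrence gives v(6) = 64.
From the proposed closed form v(n) = 2ⁿ + 1:
  v(6) = 65.
The recurrence gives 64 but the closed form gives 65, so the closed form does not satisfy the recurrence.

No, the closed form is incorrect.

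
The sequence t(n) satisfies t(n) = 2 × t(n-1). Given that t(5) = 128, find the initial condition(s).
In general t(n) = 2ⁿ · t(0). At n = 5: t(0) = t(5) / 2^5 = 128 / 32 = 4.

t(0) = 4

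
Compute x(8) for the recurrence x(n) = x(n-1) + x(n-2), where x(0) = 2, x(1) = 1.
Computing the sequence terms:
2, 1, 3, 4, 7, 11, 18, 29, 47

47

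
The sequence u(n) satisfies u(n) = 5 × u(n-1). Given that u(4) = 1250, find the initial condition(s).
In general u(n) = 5ⁿ · u(0). At n = 4: u(0) = u(4) / 5^4 = 1250 / 625 = 2.

u(0) = 2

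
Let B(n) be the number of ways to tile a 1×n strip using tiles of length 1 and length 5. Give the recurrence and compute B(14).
Condition on the last tile: it has length 1 (leaving a 1×(n-1) strip) or length 5 (leaving a 1×(n-5) strip), so B(n) = B(n-1) + B(n-5) (order-5 linear recurrence).
For 0 ≤ i < 5 only unit tiles fit, so B(i) = 1.
Iterating the recurrence: B(5) = 2, B(6) = 3, B(7) = 4, B(8) = 5, B(9) = 6, B(10) = 8, B(11) = 11, B(12) = 15, B(13) = 20, B(14) = 26.

B(n) = B(n-1) + B(n-5), with B(i) = 1 for 0 ≤ i < 5; B(14) = 26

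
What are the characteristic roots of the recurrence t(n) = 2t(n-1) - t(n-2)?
Substitute t(n) = rⁿ and divide through by rⁿ⁻²: r² - 2r + 1 = 0
Factor: (r - 1)² = 0, so r = 1 (double root).
General solution: t(n) = (A + Bn)·1ⁿ

Characteristic: r² - 2r + 1 = 0, Roots: r = 1 (double root)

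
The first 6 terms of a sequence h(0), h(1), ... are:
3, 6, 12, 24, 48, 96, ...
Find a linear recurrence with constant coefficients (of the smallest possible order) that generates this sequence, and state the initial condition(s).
Look for the lowest-order linear relation among consecutive terms.
Observation: each term is 2× the previous.
Check at n=2: 2·6 = 12. ✓

h(n) = 2 × h(n-1), h(0) = 3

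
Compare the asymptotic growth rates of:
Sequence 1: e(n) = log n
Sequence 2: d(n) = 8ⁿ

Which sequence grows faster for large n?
Comparing growth rates:
Growth-rate hierarchy: log n ≺ any polynomial ≺ any exponential cⁿ (c>1) ≺ n! ≺ nⁿ.
exponential base 8 dominates logarithmic asymptotically.

d(n) grows faster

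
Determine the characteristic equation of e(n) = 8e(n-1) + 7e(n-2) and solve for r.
Substitute e(n) = rⁿ and divide through by rⁿ⁻²: r² - 8r - 7 = 0
Discriminant: 8² + 4·7 = 92, not a perfect square, so by the quadratic formula r = (8 ± √92)/2.
General solution: e(n) = A·r₁ⁿ + B·r₂ⁿ where r₁,r₂ = (8 ± √92)/2

Characteristic: r² - 8r - 7 = 0, Roots: r = (8 ± √92)/2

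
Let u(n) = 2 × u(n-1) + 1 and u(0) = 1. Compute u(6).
Computing step by step:
u(0) = 1
u(1) = 2 × 1 + 1 = 3
u(2) = 2 × 3 + 1 = 7
u(3) = 2 × 7 + 1 = 15
u(4) = 2 × 15 + 1 = 31
u(5) = 2 × 31 + 1 = 63
u(6) = 2 × 63 + 1 = 127

127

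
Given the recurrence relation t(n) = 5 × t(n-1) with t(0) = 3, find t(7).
Computing step by step:
t(0) = 3
t(1) = 5 × 3 = 15
t(2) = 5 × 15 = 75
t(3) = 5 × 75 = 375
t(4) = 5 × 375 = 1875
t(5) = 5 × 1875 = 9375
t(6) = 5 × 9375 = 46875
t(7) = 5 × 46875 = 234375

234375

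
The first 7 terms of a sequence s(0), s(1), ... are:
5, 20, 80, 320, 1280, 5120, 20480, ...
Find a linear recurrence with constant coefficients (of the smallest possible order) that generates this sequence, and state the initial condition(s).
Look for the lowest-order linear relation among consecutive terms.
Observation: each term is 4× the previous.
Check at n=2: 4·20 = 80. ✓

s(n) = 4 × s(n-1), s(0) = 5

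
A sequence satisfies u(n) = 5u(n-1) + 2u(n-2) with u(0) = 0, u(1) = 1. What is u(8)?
Computing the sequence terms:
0, 1, 5, 27, 145, 779, 4185, 22483, 120785

120785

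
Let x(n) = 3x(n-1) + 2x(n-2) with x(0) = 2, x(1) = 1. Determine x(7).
Computing the sequence terms:
2, 1, 7, 23, 83, 295, 1051, 3743

3743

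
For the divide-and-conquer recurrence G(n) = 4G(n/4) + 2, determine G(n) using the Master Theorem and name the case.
Master Theorem template: G(n) = a·G(n/b) + f(n).
Here: a=4, b=4, f(n)=2
Compute log_b(a) = log_4(4) = 1.
f(n) = 2 = O(n^(1-ε)) with ε = 1. Case 1: G(n) = Θ(n^log_b(a)) = Θ(n).

Case 1: G(n) = Θ(n)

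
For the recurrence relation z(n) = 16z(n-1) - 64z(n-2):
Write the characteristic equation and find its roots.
Substitute z(n) = rⁿ and divide through by rⁿ⁻²: r² - 16r + 64 = 0
Factor: (r - 8)² = 0, so r = 8 (double root).
General solution: z(n) = (A + Bn)·8ⁿ

Characteristic: r² - 16r + 64 = 0, Roots: r = 8 (double root)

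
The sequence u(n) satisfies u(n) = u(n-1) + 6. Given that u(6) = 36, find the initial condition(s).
u(6) = u(0) + 6·6, so u(0) = 36 - 36 = 0.

u(0) = 0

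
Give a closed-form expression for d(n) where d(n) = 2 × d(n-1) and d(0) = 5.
Recurrence: d(n) = 2 × d(n-1), initial: d(0) = 5.
Each term is 2 times the previous, so this is geometric with ratio 2. After n steps: d(n) = d(0)·2ⁿ = 5·2ⁿ.

d(n) = 5·2ⁿ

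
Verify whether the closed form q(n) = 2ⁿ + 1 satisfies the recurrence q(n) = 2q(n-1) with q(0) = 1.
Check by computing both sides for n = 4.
From the recurrence with q(0) = 1:
  q(0) = 1, q(1) = 2, q(2) = 4, q(3) = 8, q(4) = 16
  so the recurrence gives q(4) = 16.
From the proposed closed form q(n) = 2ⁿ + 1:
  q(4) = 17.
The recurrence gives 16 but the closed form gives 17, so the closed form does not satisfy the recurrence.

No, the closed form is incorrect.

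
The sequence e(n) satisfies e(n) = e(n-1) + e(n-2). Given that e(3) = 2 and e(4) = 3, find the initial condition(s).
Work backwards using e(k) = e(k+2) - e(k+1):
e(2) = e(4) - e(3) = 3 - 2 = 1
e(1) = e(3) - e(2) = 2 - 1 = 1
e(0) = e(2) - e(1) = 1 - 1 = 0

e(0) = 0, e(1) = 1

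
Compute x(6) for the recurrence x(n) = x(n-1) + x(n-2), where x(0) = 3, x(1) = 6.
Computing the sequence terms:
3, 6, 9, 15, 24, 39, 63

63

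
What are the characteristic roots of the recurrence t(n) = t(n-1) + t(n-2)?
Substitute t(n) = rⁿ and divide through by rⁿ⁻²: r² - r - 1 = 0
Discriminant: 1² + 4·1 = 5, not a perfect square, so by the quadratic formula r = (1 ± √5)/2.
General solution: t(n) = A·r₁ⁿ + B·r₂ⁿ where r₁,r₂ = (1 ± √5)/2

Characteristic: r² - r - 1 = 0, Roots: r = (1 ± √5)/2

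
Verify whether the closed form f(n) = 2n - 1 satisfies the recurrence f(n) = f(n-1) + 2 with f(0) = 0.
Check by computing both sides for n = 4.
From the recurrence with f(0) = 0:
  f(0) = 0, f(1) = 2, f(2) = 4, f(3) = 6, f(4) = 8
  so the recurrence gives f(4) = 8.
From the proposed closed form f(n) = 2n - 1:
  f(4) = 7.
The recurrence gives 8 but the closed form gives 7, so the closed form does not satisfy the recurrence.

No, the closed form is incorrect.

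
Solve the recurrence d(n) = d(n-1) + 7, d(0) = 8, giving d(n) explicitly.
Recurrence: d(n) = d(n-1) + 7, initial: d(0) = 8.
Each step adds 7, so d(n) = d(0) + 7n = 7n + 8.

d(n) = 7n + 8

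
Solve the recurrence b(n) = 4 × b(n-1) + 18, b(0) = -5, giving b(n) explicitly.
Recurrence: b(n) = 4 × b(n-1) + 18, initial: b(0) = -5.
Try b(n) = A·4ⁿ + C. Substituting: A·4ⁿ + C = 4(A·4ⁿ⁻¹ + C) + 18 = A·4ⁿ + 4C + 18, so C = 4C + 18, giving C = -6. Then b(0) = A - 6 = -5 gives A = 1.

b(n) = 4ⁿ - 6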